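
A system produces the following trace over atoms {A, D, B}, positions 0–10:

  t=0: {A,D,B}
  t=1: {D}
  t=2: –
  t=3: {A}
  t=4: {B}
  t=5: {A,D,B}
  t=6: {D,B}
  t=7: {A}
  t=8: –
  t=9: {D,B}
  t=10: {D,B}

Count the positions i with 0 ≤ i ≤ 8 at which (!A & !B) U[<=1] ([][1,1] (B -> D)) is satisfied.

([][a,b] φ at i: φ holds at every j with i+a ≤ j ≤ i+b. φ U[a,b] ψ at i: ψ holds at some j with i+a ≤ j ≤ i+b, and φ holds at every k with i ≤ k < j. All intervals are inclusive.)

8

Evaluate at each i in [0,8]:
  i=0: ✓ (rhs at j=0)
  i=1: ✓ (rhs at j=1)
  i=2: ✓ (rhs at j=2)
  i=3: ✗ (lhs fails at k=3 before rhs at j=4)
  i=4: ✓ (rhs at j=4)
  i=5: ✓ (rhs at j=5)
  i=6: ✓ (rhs at j=6)
  i=7: ✓ (rhs at j=7)
  i=8: ✓ (rhs at j=8)
Positions where it holds: {0, 1, 2, 4, 5, 6, 7, 8} → 8.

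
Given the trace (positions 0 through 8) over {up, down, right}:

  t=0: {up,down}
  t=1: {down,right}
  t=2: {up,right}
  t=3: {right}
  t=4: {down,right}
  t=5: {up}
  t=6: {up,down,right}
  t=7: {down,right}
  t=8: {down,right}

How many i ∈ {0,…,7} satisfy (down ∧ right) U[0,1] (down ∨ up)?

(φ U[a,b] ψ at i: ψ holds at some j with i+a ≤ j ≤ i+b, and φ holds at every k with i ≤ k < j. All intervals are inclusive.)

Evaluate at each i in [0,7]:
  i=0: ✓ (rhs at j=0)
  i=1: ✓ (rhs at j=1)
  i=2: ✓ (rhs at j=2)
  i=3: ✗ (lhs fails at k=3 before rhs at j=4)
  i=4: ✓ (rhs at j=4)
  i=5: ✓ (rhs at j=5)
  i=6: ✓ (rhs at j=6)
  i=7: ✓ (rhs at j=7)
Positions where it holds: {0, 1, 2, 4, 5, 6, 7} → 7.

7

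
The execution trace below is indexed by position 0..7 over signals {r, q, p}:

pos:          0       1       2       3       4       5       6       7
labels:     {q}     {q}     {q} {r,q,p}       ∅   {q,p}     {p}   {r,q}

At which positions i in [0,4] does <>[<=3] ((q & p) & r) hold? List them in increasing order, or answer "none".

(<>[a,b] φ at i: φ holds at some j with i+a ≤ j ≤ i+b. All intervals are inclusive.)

Evaluate at each i in [0,4]:
  i=0: ✓ (witness j=3)
  i=1: ✓ (witness j=3)
  i=2: ✓ (witness j=3)
  i=3: ✓ (witness j=3)
  i=4: ✗ (none in [4,7])

0, 1, 2, 3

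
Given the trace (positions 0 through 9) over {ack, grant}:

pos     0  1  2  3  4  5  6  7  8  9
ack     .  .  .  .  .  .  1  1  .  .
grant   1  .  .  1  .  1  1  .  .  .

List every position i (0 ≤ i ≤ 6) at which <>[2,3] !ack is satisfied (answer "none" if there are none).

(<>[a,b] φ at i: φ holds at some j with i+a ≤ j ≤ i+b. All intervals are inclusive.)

Evaluate at each i in [0,6]:
  i=0: ✓ (witness j=2)
  i=1: ✓ (witness j=3)
  i=2: ✓ (witness j=4)
  i=3: ✓ (witness j=5)
  i=4: ✗ (none in [6,7])
  i=5: ✓ (witness j=8)
  i=6: ✓ (witness j=8)

0, 1, 2, 3, 5, 6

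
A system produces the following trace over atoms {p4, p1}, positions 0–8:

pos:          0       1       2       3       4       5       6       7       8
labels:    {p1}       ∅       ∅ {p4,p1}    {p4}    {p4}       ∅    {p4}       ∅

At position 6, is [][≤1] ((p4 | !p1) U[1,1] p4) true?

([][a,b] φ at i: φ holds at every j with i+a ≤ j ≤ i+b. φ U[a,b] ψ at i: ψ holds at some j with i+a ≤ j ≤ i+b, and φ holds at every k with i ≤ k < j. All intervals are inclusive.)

False

Check ((p4 | !p1) U[1,1] p4) at every j in [6,7]:
  j=6: holds
  j=7: fails
Fails at j=7 → formula fails.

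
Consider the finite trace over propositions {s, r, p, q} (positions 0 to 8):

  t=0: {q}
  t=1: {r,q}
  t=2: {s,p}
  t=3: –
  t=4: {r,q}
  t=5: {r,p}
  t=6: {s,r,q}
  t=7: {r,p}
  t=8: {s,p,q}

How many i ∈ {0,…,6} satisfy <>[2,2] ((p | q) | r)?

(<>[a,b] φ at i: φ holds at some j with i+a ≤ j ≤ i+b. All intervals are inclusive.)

Evaluate at each i in [0,6]:
  i=0: ✓ (witness j=2)
  i=1: ✗ (none in [3,3])
  i=2: ✓ (witness j=4)
  i=3: ✓ (witness j=5)
  i=4: ✓ (witness j=6)
  i=5: ✓ (witness j=7)
  i=6: ✓ (witness j=8)
Positions where it holds: {0, 2, 3, 4, 5, 6} → 6.

6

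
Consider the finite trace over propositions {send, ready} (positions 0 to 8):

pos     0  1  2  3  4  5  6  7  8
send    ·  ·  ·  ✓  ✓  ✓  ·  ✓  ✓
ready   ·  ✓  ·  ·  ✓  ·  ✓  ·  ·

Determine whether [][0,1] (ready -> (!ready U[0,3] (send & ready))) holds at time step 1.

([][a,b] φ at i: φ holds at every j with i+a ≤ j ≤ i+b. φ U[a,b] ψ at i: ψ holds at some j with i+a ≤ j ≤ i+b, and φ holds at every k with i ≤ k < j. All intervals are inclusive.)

No

Check (ready -> (!ready U[0,3] (send & ready))) at every j in [1,2]:
  j=1: antecedent true; consequent fails → ✗
  j=2: antecedent false → ✓
Fails at j=1 → formula fails.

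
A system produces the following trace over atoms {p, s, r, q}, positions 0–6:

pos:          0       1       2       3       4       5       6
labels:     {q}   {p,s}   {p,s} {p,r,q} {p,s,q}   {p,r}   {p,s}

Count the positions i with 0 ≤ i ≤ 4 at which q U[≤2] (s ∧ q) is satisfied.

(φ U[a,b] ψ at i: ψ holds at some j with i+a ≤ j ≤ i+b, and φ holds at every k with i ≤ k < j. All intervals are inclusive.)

2

Evaluate at each i in [0,4]:
  i=0: ✗ (no rhs in [0,2])
  i=1: ✗ (no rhs in [1,3])
  i=2: ✗ (lhs fails at k=2 before rhs at j=4)
  i=3: ✓ (rhs at j=4; lhs holds on [3,3])
  i=4: ✓ (rhs at j=4)
Positions where it holds: {3, 4} → 2.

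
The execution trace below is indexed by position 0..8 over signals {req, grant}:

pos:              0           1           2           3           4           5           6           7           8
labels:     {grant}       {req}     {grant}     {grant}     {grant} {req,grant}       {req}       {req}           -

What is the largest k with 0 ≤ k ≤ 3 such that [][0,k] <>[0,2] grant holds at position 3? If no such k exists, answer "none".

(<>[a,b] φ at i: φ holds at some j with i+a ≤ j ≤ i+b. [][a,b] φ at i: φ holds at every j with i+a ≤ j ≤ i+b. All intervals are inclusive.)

<>[0,2] grant must hold from j=3 onward; find where it first fails.
  j=3: holds
  j=4: holds
  j=5: holds
  j=6: fails
Holds on [3,5], so largest k = 2.

2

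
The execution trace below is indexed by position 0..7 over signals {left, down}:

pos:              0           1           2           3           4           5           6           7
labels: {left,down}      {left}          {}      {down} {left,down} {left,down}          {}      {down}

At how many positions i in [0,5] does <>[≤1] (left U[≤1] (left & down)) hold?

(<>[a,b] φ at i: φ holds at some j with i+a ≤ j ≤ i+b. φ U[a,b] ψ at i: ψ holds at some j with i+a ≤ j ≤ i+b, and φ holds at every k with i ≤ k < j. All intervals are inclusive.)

4

Evaluate at each i in [0,5]:
  i=0: ✓ (witness j=0)
  i=1: ✗ (none in [1,2])
  i=2: ✗ (none in [2,3])
  i=3: ✓ (witness j=4)
  i=4: ✓ (witness j=4)
  i=5: ✓ (witness j=5)
Positions where it holds: {0, 3, 4, 5} → 4.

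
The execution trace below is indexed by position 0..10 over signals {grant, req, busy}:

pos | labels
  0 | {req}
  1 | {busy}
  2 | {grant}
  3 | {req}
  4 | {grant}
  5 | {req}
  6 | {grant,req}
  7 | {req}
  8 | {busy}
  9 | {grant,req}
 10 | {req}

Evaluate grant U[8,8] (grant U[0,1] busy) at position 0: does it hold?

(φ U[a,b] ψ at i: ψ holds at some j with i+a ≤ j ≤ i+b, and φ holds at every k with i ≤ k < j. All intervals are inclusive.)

Need some j in [8,8] with (grant U[0,1] busy), and grant at every k in [0,j-1].
  j=8: (grant U[0,1] busy) holds, but grant fails at k=0 → not this j.
No j in the window works → until fails.

No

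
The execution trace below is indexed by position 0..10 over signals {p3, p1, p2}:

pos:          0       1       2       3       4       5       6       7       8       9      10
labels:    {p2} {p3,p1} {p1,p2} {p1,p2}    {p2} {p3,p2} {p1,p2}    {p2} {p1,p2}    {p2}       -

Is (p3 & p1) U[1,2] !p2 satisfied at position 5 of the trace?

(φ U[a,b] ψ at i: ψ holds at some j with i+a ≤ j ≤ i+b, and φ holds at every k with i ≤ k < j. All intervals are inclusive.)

Need some j in [6,7] with !p2, and (p3 & p1) at every k in [5,j-1].
  j=6: !p2 false.
  j=7: !p2 false.
No j in the window works → until fails.

No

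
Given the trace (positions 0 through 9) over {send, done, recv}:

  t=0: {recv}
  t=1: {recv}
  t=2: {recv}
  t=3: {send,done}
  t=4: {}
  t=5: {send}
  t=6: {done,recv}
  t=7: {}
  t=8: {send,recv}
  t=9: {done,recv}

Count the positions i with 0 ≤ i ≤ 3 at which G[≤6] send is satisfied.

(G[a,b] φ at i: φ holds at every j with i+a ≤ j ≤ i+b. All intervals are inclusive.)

Evaluate at each i in [0,3]:
  i=0: ✗ (fails at j=0)
  i=1: ✗ (fails at j=1)
  i=2: ✗ (fails at j=2)
  i=3: ✗ (fails at j=4)
Positions where it holds: {} → 0.

0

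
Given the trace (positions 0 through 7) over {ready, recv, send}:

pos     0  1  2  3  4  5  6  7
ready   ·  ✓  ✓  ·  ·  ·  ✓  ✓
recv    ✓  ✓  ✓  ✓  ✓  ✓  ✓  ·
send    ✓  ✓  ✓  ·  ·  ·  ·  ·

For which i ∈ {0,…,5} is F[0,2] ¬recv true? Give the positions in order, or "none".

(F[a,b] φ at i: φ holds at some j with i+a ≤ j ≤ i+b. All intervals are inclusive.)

Evaluate at each i in [0,5]:
  i=0: ✗ (none in [0,2])
  i=1: ✗ (none in [1,3])
  i=2: ✗ (none in [2,4])
  i=3: ✗ (none in [3,5])
  i=4: ✗ (none in [4,6])
  i=5: ✓ (witness j=7)

5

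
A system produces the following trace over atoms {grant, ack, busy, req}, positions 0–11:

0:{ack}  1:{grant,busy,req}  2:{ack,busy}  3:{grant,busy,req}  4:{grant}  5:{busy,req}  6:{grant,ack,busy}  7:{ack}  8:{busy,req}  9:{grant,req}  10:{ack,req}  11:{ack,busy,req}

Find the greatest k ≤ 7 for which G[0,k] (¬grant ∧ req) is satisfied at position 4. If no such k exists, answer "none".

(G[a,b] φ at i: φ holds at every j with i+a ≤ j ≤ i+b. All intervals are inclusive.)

(¬grant ∧ req) must hold from j=4 onward; find where it first fails.
  j=4: fails → no k works.

none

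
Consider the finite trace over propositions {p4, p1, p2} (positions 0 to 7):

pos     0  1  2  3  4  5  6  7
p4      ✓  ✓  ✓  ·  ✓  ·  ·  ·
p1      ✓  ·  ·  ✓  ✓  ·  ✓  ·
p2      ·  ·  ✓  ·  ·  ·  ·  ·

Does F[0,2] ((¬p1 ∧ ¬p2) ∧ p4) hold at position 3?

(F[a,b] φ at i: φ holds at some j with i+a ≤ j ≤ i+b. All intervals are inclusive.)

False

Check ((¬p1 ∧ ¬p2) ∧ p4) at each j in [3,5]:
  j=3: false
  j=4: false
  j=5: false
No position in the window satisfies it → formula fails.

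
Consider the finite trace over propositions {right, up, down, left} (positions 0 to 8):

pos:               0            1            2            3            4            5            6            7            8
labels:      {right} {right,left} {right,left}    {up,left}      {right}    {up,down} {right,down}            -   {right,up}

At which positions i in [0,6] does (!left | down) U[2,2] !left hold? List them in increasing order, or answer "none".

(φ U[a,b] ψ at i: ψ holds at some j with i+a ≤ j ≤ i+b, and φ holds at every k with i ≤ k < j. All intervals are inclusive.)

Evaluate at each i in [0,6]:
  i=0: ✗ (no rhs in [2,2])
  i=1: ✗ (no rhs in [3,3])
  i=2: ✗ (lhs fails at k=2 before rhs at j=4)
  i=3: ✗ (lhs fails at k=3 before rhs at j=5)
  i=4: ✓ (rhs at j=6; lhs holds on [4,5])
  i=5: ✓ (rhs at j=7; lhs holds on [5,6])
  i=6: ✓ (rhs at j=8; lhs holds on [6,7])

4, 5, 6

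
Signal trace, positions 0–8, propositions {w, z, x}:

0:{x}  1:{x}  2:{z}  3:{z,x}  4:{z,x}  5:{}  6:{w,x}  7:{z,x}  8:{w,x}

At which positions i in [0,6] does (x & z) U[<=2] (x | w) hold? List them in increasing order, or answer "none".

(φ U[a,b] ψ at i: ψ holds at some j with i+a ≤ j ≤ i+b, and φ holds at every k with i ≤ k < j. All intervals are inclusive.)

Evaluate at each i in [0,6]:
  i=0: ✓ (rhs at j=0)
  i=1: ✓ (rhs at j=1)
  i=2: ✗ (lhs fails at k=2 before rhs at j=3)
  i=3: ✓ (rhs at j=3)
  i=4: ✓ (rhs at j=4)
  i=5: ✗ (lhs fails at k=5 before rhs at j=6)
  i=6: ✓ (rhs at j=6)

0, 1, 3, 4, 6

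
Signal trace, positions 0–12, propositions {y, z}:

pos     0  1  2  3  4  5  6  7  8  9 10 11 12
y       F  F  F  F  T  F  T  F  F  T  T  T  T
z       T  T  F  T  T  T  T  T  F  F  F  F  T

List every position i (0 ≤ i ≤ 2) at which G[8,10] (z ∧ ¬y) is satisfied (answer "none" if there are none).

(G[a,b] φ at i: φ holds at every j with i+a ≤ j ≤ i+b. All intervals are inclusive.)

Evaluate at each i in [0,2]:
  i=0: ✗ (fails at j=8)
  i=1: ✗ (fails at j=9)
  i=2: ✗ (fails at j=10)

none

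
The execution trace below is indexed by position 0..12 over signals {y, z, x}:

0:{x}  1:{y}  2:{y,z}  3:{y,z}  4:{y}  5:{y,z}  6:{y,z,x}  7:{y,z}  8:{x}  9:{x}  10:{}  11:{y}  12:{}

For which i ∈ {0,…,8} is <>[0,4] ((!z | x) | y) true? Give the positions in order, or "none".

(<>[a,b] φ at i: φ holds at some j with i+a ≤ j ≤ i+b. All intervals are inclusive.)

Evaluate at each i in [0,8]:
  i=0: ✓ (witness j=0)
  i=1: ✓ (witness j=1)
  i=2: ✓ (witness j=2)
  i=3: ✓ (witness j=3)
  i=4: ✓ (witness j=4)
  i=5: ✓ (witness j=5)
  i=6: ✓ (witness j=6)
  i=7: ✓ (witness j=7)
  i=8: ✓ (witness j=8)

0, 1, 2, 3, 4, 5, 6, 7, 8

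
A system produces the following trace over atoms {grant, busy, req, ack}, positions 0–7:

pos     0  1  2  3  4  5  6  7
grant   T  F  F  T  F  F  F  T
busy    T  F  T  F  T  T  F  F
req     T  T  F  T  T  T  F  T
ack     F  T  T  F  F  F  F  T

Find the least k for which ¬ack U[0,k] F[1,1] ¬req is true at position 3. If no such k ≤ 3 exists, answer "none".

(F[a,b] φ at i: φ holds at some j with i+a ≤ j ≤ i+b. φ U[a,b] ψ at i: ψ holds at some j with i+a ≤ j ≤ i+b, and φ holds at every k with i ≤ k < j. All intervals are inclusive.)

2

Need earliest j ≥ 3 with F[1,1] ¬req, and ¬ack at every k in [3,j-1].
  j=3: rhs fails.
  j=4: rhs fails.
  j=5: rhs holds; lhs holds on [3,4]. k = 2.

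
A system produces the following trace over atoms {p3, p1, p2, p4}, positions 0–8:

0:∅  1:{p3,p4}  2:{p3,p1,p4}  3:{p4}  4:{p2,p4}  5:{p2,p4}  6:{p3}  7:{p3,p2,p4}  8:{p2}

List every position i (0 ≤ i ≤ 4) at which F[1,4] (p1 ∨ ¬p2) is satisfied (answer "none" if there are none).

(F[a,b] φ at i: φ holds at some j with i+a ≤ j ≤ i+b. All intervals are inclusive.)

Evaluate at each i in [0,4]:
  i=0: ✓ (witness j=1)
  i=1: ✓ (witness j=2)
  i=2: ✓ (witness j=3)
  i=3: ✓ (witness j=6)
  i=4: ✓ (witness j=6)

0, 1, 2, 3, 4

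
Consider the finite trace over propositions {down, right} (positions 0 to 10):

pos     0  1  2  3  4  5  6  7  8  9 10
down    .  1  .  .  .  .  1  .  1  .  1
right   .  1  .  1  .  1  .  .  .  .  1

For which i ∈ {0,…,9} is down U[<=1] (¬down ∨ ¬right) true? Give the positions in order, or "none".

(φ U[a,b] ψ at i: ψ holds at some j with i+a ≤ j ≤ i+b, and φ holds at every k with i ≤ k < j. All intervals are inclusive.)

Evaluate at each i in [0,9]:
  i=0: ✓ (rhs at j=0)
  i=1: ✓ (rhs at j=2; lhs holds on [1,1])
  i=2: ✓ (rhs at j=2)
  i=3: ✓ (rhs at j=3)
  i=4: ✓ (rhs at j=4)
  i=5: ✓ (rhs at j=5)
  i=6: ✓ (rhs at j=6)
  i=7: ✓ (rhs at j=7)
  i=8: ✓ (rhs at j=8)
  i=9: ✓ (rhs at j=9)

0, 1, 2, 3, 4, 5, 6, 7, 8, 9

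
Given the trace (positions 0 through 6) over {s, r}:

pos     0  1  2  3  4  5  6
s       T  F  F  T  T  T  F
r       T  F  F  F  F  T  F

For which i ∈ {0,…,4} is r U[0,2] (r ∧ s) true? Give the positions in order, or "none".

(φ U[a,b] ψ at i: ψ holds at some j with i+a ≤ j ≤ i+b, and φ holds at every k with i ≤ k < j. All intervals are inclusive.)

0

Evaluate at each i in [0,4]:
  i=0: ✓ (rhs at j=0)
  i=1: ✗ (no rhs in [1,3])
  i=2: ✗ (no rhs in [2,4])
  i=3: ✗ (lhs fails at k=3 before rhs at j=5)
  i=4: ✗ (lhs fails at k=4 before rhs at j=5)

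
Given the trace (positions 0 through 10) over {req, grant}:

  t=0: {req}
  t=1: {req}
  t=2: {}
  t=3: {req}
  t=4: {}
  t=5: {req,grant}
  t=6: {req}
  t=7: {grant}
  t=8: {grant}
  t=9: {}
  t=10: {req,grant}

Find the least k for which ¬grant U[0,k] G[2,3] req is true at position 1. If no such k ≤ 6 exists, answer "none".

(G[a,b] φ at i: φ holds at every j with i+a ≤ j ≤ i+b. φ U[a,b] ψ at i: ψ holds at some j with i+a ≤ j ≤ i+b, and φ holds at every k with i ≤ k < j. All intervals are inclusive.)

Need earliest j ≥ 1 with G[2,3] req, and ¬grant at every k in [1,j-1].
  j=1: rhs fails.
  j=2: rhs fails.
  j=3: rhs holds; lhs holds on [1,2]. k = 2.

2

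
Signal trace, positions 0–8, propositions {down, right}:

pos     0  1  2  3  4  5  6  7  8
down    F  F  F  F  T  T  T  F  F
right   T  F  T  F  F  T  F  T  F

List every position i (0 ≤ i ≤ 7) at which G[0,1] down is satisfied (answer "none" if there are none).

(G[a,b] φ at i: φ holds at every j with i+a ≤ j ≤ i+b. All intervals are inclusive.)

Evaluate at each i in [0,7]:
  i=0: ✗ (fails at j=0)
  i=1: ✗ (fails at j=1)
  i=2: ✗ (fails at j=2)
  i=3: ✗ (fails at j=3)
  i=4: ✓ (all of [4,5])
  i=5: ✓ (all of [5,6])
  i=6: ✗ (fails at j=7)
  i=7: ✗ (fails at j=7)

4, 5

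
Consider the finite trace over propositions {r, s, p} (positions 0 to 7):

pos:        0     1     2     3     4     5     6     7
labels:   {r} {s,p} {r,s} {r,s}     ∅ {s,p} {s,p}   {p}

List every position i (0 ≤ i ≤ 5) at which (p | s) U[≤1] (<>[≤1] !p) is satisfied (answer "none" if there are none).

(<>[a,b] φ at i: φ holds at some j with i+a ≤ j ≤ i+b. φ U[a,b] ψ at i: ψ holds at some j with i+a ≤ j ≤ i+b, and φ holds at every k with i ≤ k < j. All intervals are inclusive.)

Evaluate at each i in [0,5]:
  i=0: ✓ (rhs at j=0)
  i=1: ✓ (rhs at j=1)
  i=2: ✓ (rhs at j=2)
  i=3: ✓ (rhs at j=3)
  i=4: ✓ (rhs at j=4)
  i=5: ✗ (no rhs in [5,6])

0, 1, 2, 3, 4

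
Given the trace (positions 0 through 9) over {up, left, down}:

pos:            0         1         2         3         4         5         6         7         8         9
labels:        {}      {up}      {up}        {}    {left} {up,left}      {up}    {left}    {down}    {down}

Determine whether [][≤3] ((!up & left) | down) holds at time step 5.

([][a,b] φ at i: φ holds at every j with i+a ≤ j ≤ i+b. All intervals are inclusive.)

Check ((!up & left) | down) at every j in [5,8]:
  j=5: false
  j=6: false
  j=7: true
  j=8: true
Fails at j=5 → formula fails.

Does not hold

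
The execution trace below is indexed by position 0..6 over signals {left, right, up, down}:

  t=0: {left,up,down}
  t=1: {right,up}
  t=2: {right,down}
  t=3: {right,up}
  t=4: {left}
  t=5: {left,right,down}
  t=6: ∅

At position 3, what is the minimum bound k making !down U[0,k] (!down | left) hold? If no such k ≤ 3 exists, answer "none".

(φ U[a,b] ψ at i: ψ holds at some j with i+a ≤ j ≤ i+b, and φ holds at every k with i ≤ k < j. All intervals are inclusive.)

0

Need earliest j ≥ 3 with (!down | left), and !down at every k in [3,j-1].
  j=3: rhs holds (empty prefix). k = 0.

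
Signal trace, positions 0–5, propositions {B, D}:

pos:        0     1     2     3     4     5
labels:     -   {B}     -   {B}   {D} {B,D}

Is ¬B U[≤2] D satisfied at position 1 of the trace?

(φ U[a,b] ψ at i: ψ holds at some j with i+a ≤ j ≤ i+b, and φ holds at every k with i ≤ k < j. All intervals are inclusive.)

Need some j in [1,3] with D, and ¬B at every k in [1,j-1].
  j=1: D false.
  j=2: D false.
  j=3: D false.
No j in the window works → until fails.

Does not hold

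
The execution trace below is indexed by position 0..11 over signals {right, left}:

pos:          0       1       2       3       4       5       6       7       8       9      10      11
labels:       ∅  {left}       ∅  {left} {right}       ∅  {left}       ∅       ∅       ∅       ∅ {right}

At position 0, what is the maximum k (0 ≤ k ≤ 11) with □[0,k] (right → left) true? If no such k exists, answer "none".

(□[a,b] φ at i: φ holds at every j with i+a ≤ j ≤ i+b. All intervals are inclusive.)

3

(right → left) must hold from j=0 onward; find where it first fails.
  j=0: holds
  j=1: holds
  j=2: holds
  j=3: holds
  j=4: fails
Holds on [0,3], so largest k = 3.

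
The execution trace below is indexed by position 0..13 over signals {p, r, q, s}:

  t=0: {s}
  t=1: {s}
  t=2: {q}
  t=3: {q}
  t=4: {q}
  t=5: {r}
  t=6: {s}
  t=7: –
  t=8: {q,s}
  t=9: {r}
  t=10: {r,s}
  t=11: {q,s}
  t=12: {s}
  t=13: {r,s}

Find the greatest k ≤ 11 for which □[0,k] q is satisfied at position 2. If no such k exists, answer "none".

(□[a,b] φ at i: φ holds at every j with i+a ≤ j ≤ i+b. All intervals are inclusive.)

2

q must hold from j=2 onward; find where it first fails.
  j=2: holds
  j=3: holds
  j=4: holds
  j=5: fails
Holds on [2,4], so largest k = 2.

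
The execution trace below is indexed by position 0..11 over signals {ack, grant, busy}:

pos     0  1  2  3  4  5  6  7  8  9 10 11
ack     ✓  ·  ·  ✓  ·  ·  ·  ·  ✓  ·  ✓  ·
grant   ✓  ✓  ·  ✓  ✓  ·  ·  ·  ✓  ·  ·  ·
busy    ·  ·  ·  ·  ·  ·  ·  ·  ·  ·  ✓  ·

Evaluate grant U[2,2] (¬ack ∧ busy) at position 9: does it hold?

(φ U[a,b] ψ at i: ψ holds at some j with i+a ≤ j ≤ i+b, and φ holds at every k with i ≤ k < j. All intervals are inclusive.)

Need some j in [11,11] with (¬ack ∧ busy), and grant at every k in [9,j-1].
  j=11: (¬ack ∧ busy) false.
No j in the window works → until fails.

No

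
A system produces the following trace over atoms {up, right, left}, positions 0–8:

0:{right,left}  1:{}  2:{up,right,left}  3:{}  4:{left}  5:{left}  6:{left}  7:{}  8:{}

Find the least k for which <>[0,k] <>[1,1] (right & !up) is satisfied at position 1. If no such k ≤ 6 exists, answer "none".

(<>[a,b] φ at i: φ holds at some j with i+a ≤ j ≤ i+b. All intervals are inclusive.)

Scan j = 1,2,… for <>[1,1] (right & !up):
  j=1: fails
  j=2: fails
  j=3: fails
  j=4: fails
  j=5: fails
  j=6: fails
  j=7: fails
No j in [1,7] satisfies it → none.

none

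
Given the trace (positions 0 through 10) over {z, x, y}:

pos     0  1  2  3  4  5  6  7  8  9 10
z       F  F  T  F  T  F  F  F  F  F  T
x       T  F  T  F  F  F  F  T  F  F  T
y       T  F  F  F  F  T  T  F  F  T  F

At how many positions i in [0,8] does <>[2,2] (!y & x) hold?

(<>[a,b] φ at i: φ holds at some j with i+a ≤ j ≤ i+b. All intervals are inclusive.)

Evaluate at each i in [0,8]:
  i=0: ✓ (witness j=2)
  i=1: ✗ (none in [3,3])
  i=2: ✗ (none in [4,4])
  i=3: ✗ (none in [5,5])
  i=4: ✗ (none in [6,6])
  i=5: ✓ (witness j=7)
  i=6: ✗ (none in [8,8])
  i=7: ✗ (none in [9,9])
  i=8: ✓ (witness j=10)
Positions where it holds: {0, 5, 8} → 3.

3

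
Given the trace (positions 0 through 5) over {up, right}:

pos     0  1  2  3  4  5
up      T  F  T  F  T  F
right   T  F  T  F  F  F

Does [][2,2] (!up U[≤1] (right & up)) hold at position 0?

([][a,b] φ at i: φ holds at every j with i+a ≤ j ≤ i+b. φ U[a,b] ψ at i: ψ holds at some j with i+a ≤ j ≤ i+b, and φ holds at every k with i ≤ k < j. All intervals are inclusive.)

Check (!up U[≤1] (right & up)) at every j in [2,2]:
  j=2: holds
All positions satisfy it → formula holds.

Holds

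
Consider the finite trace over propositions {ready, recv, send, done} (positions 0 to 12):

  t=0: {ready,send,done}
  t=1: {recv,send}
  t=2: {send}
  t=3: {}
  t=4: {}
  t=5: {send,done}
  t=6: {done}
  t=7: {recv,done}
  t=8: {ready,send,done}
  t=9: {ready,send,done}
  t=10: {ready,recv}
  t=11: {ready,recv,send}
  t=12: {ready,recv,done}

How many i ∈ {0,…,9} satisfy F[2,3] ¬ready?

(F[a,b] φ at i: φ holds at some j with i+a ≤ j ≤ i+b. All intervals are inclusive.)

6

Evaluate at each i in [0,9]:
  i=0: ✓ (witness j=2)
  i=1: ✓ (witness j=3)
  i=2: ✓ (witness j=4)
  i=3: ✓ (witness j=5)
  i=4: ✓ (witness j=6)
  i=5: ✓ (witness j=7)
  i=6: ✗ (none in [8,9])
  i=7: ✗ (none in [9,10])
  i=8: ✗ (none in [10,11])
  i=9: ✗ (none in [11,12])
Positions where it holds: {0, 1, 2, 3, 4, 5} → 6.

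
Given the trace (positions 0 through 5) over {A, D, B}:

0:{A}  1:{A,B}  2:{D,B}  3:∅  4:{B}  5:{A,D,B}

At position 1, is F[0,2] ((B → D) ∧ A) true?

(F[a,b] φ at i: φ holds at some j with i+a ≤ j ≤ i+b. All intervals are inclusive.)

Check ((B → D) ∧ A) at each j in [1,3]:
  j=1: false
  j=2: false
  j=3: false
No position in the window satisfies it → formula fails.

Does not hold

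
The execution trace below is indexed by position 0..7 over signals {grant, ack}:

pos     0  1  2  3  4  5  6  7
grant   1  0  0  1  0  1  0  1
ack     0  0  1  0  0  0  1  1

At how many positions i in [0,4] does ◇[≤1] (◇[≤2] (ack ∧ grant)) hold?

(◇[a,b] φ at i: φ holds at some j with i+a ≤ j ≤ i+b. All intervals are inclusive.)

1

Evaluate at each i in [0,4]:
  i=0: ✗ (none in [0,1])
  i=1: ✗ (none in [1,2])
  i=2: ✗ (none in [2,3])
  i=3: ✗ (none in [3,4])
  i=4: ✓ (witness j=5)
Positions where it holds: {4} → 1.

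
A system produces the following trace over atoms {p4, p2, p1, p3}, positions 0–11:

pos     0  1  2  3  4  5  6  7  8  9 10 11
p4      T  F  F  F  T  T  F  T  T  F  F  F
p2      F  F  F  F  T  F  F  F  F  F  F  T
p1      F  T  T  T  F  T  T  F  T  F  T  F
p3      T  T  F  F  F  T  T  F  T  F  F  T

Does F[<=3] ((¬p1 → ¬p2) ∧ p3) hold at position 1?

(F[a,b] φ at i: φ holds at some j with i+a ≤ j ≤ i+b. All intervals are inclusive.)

Holds

Check ((¬p1 → ¬p2) ∧ p3) at each j in [1,4]:
  j=1: true
  j=2: false
  j=3: false
  j=4: false
Found at j=1 → formula holds.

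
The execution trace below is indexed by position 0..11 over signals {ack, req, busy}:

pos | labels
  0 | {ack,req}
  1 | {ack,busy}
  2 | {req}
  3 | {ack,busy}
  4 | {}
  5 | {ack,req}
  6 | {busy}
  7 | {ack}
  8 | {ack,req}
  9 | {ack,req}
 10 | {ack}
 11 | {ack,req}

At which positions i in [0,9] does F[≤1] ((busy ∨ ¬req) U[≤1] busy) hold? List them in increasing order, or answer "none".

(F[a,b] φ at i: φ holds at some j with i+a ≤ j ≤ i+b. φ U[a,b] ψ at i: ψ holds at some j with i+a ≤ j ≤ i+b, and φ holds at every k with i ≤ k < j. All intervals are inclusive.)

Evaluate at each i in [0,9]:
  i=0: ✓ (witness j=1)
  i=1: ✓ (witness j=1)
  i=2: ✓ (witness j=3)
  i=3: ✓ (witness j=3)
  i=4: ✗ (none in [4,5])
  i=5: ✓ (witness j=6)
  i=6: ✓ (witness j=6)
  i=7: ✗ (none in [7,8])
  i=8: ✗ (none in [8,9])
  i=9: ✗ (none in [9,10])

0, 1, 2, 3, 5, 6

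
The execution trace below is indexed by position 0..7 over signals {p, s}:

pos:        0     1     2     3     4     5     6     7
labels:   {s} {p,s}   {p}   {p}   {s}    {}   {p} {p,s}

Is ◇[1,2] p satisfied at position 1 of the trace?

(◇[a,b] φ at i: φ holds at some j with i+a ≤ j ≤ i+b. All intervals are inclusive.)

Check p at each j in [2,3]:
  j=2: true
  j=3: true
Found at j=2 → formula holds.

Holds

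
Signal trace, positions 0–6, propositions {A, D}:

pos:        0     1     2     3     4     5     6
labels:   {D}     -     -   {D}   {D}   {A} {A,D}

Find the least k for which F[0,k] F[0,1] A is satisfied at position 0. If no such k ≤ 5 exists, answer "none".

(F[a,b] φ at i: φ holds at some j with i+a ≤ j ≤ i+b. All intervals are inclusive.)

4

Scan j = 0,1,… for F[0,1] A:
  j=0: fails
  j=1: fails
  j=2: fails
  j=3: fails
  j=4: holds
First hit at j=4, so smallest k = 4-0 = 4.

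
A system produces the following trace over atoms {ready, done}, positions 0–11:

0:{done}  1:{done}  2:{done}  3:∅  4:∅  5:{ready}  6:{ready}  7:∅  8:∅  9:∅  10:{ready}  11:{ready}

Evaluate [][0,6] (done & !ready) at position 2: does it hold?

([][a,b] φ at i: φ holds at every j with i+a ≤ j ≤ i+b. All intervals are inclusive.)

Does not hold

Check (done & !ready) at every j in [2,8]:
  j=2: true
  j=3: false
  j=4: false
  j=5: false
  j=6: false
  j=7: false
  j=8: false
Fails at j=3 → formula fails.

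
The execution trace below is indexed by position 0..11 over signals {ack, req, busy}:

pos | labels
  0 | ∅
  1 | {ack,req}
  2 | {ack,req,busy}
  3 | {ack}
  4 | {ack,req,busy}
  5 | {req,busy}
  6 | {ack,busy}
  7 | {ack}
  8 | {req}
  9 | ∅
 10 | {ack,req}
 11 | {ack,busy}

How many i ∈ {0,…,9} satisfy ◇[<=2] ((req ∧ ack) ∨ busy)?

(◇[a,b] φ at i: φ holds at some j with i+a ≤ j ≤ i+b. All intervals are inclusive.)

9

Evaluate at each i in [0,9]:
  i=0: ✓ (witness j=1)
  i=1: ✓ (witness j=1)
  i=2: ✓ (witness j=2)
  i=3: ✓ (witness j=4)
  i=4: ✓ (witness j=4)
  i=5: ✓ (witness j=5)
  i=6: ✓ (witness j=6)
  i=7: ✗ (none in [7,9])
  i=8: ✓ (witness j=10)
  i=9: ✓ (witness j=10)
Positions where it holds: {0, 1, 2, 3, 4, 5, 6, 8, 9} → 9.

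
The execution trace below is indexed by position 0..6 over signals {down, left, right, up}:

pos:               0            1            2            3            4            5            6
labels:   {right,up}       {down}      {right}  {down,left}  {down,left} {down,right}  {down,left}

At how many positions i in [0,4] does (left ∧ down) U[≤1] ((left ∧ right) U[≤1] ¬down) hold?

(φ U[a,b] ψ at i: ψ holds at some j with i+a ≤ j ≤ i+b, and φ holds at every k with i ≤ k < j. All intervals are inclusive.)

Evaluate at each i in [0,4]:
  i=0: ✓ (rhs at j=0)
  i=1: ✗ (lhs fails at k=1 before rhs at j=2)
  i=2: ✓ (rhs at j=2)
  i=3: ✗ (no rhs in [3,4])
  i=4: ✗ (no rhs in [4,5])
Positions where it holds: {0, 2} → 2.

2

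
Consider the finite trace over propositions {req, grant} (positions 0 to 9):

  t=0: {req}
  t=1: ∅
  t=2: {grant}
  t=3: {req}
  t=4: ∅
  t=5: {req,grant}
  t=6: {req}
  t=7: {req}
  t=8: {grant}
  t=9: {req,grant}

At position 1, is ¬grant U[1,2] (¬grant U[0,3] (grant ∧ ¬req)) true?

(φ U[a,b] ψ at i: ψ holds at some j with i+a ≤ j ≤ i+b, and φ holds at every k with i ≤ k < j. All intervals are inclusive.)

True

Need some j in [2,3] with (¬grant U[0,3] (grant ∧ ¬req)), and ¬grant at every k in [1,j-1].
  j=2: (¬grant U[0,3] (grant ∧ ¬req)) holds; ¬grant holds at every k in [1,1] → satisfied.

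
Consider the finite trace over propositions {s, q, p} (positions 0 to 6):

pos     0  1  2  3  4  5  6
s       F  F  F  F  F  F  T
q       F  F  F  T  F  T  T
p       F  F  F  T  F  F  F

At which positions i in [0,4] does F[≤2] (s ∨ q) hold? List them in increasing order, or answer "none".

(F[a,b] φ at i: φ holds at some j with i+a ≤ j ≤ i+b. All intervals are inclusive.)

Evaluate at each i in [0,4]:
  i=0: ✗ (none in [0,2])
  i=1: ✓ (witness j=3)
  i=2: ✓ (witness j=3)
  i=3: ✓ (witness j=3)
  i=4: ✓ (witness j=5)

1, 2, 3, 4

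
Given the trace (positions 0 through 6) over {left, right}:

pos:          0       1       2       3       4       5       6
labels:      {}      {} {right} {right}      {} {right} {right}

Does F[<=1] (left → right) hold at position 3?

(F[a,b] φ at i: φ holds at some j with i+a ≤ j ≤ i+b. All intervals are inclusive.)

Check (left → right) at each j in [3,4]:
  j=3: true
  j=4: true
Found at j=3 → formula holds.

Yes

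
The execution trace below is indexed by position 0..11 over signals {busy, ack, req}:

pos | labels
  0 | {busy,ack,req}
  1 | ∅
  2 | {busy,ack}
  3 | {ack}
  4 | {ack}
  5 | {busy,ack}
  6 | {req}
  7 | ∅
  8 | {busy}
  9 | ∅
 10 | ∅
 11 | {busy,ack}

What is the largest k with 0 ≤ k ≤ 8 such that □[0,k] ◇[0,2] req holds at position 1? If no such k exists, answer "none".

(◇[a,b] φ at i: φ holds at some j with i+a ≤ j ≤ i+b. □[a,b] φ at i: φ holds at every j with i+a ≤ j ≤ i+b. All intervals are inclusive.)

◇[0,2] req must hold from j=1 onward; find where it first fails.
  j=1: fails → no k works.

none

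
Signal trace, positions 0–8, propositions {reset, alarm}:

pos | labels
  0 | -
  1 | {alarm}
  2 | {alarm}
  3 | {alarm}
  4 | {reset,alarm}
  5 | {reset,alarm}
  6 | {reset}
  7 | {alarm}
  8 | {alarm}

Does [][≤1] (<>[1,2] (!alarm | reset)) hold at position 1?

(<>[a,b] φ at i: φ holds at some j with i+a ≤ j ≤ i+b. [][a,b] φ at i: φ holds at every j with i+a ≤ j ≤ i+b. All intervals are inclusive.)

Does not hold

Check <>[1,2] (!alarm | reset) at every j in [1,2]:
  j=1: fails (none in [2,3])
  j=2: holds (witness at 4)
Fails at j=1 → formula fails.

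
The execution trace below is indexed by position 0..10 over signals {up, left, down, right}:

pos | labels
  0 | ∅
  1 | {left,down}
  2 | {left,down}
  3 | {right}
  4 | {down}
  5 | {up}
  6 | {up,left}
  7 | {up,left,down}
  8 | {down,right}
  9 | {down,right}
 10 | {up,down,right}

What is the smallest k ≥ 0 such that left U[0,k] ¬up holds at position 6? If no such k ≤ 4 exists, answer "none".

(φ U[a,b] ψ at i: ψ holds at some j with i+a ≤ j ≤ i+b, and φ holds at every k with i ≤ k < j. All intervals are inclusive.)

Need earliest j ≥ 6 with ¬up, and left at every k in [6,j-1].
  j=6: rhs fails.
  j=7: rhs fails.
  j=8: rhs holds; lhs holds on [6,7]. k = 2.

2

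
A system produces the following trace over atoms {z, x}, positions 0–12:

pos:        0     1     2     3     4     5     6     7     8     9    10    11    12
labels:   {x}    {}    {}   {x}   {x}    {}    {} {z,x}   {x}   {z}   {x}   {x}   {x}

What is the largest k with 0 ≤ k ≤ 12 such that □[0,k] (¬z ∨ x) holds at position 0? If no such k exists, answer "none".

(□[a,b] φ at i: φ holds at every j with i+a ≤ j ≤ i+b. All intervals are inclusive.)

(¬z ∨ x) must hold from j=0 onward; find where it first fails.
  j=0: holds
  j=1: holds
  j=2: holds
  j=3: holds
  j=4: holds
  j=5: holds
  j=6: holds
  j=7: holds
  j=8: holds
  j=9: fails
Holds on [0,8], so largest k = 8.

8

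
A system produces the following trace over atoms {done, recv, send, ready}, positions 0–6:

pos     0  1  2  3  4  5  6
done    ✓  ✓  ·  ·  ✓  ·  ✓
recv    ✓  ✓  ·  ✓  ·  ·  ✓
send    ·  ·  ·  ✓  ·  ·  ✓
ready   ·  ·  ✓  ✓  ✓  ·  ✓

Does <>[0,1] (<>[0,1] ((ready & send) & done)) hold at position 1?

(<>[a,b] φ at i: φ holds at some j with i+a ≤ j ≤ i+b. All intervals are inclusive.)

Check <>[0,1] ((ready & send) & done) at each j in [1,2]:
  j=1: fails (none in [1,2])
  j=2: fails (none in [2,3])
No position in the window satisfies it → formula fails.

Does not hold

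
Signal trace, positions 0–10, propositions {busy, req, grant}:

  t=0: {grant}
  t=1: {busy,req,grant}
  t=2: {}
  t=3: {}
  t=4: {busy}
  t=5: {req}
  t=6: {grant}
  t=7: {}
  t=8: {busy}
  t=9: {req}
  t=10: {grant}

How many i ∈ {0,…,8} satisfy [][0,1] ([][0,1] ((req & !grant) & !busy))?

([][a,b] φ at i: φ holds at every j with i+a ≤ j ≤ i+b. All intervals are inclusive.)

0

Evaluate at each i in [0,8]:
  i=0: ✗ (fails at j=0)
  i=1: ✗ (fails at j=1)
  i=2: ✗ (fails at j=2)
  i=3: ✗ (fails at j=3)
  i=4: ✗ (fails at j=4)
  i=5: ✗ (fails at j=5)
  i=6: ✗ (fails at j=6)
  i=7: ✗ (fails at j=7)
  i=8: ✗ (fails at j=8)
Positions where it holds: {} → 0.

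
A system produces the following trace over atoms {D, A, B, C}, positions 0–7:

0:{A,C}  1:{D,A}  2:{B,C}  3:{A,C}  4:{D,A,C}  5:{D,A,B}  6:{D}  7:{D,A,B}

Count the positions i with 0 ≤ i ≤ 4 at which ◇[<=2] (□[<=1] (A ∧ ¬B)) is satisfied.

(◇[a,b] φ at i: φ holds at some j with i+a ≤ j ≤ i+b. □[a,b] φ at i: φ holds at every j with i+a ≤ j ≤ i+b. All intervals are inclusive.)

4

Evaluate at each i in [0,4]:
  i=0: ✓ (witness j=0)
  i=1: ✓ (witness j=3)
  i=2: ✓ (witness j=3)
  i=3: ✓ (witness j=3)
  i=4: ✗ (none in [4,6])
Positions where it holds: {0, 1, 2, 3} → 4.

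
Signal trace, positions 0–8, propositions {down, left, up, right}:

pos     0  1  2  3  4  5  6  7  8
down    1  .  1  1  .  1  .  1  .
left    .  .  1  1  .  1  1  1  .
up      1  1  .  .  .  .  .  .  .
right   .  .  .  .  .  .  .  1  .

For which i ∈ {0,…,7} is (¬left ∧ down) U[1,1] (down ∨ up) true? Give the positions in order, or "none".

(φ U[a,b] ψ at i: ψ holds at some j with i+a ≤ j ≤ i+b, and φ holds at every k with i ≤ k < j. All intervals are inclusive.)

Evaluate at each i in [0,7]:
  i=0: ✓ (rhs at j=1; lhs holds on [0,0])
  i=1: ✗ (lhs fails at k=1 before rhs at j=2)
  i=2: ✗ (lhs fails at k=2 before rhs at j=3)
  i=3: ✗ (no rhs in [4,4])
  i=4: ✗ (lhs fails at k=4 before rhs at j=5)
  i=5: ✗ (no rhs in [6,6])
  i=6: ✗ (lhs fails at k=6 before rhs at j=7)
  i=7: ✗ (no rhs in [8,8])

0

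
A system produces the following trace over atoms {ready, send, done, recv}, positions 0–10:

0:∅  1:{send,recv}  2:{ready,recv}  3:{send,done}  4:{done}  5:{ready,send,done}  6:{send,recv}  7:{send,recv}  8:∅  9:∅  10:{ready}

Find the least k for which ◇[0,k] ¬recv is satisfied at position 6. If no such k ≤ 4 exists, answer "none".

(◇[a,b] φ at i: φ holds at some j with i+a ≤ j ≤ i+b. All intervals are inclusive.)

Scan j = 6,7,… for ¬recv:
  j=6: fails
  j=7: fails
  j=8: holds
First hit at j=8, so smallest k = 8-6 = 2.

2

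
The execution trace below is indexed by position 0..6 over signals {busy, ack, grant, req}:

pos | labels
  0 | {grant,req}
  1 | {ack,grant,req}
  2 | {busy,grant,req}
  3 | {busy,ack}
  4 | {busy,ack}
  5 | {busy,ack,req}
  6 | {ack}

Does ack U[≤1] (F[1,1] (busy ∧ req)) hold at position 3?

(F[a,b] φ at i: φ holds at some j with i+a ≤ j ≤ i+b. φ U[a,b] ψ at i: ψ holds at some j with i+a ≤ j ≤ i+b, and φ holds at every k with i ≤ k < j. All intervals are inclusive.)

Yes

Need some j in [3,4] with F[1,1] (busy ∧ req), and ack at every k in [3,j-1].
  j=3: F[1,1] (busy ∧ req) — fails (none in [4,4]).
  j=4: F[1,1] (busy ∧ req) holds; ack holds at every k in [3,3] → satisfied.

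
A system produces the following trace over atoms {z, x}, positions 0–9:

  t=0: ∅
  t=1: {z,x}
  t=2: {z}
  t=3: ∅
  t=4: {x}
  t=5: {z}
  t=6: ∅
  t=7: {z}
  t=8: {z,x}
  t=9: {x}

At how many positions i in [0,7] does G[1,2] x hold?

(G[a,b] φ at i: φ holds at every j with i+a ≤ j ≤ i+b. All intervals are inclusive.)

1

Evaluate at each i in [0,7]:
  i=0: ✗ (fails at j=2)
  i=1: ✗ (fails at j=2)
  i=2: ✗ (fails at j=3)
  i=3: ✗ (fails at j=5)
  i=4: ✗ (fails at j=5)
  i=5: ✗ (fails at j=6)
  i=6: ✗ (fails at j=7)
  i=7: ✓ (all of [8,9])
Positions where it holds: {7} → 1.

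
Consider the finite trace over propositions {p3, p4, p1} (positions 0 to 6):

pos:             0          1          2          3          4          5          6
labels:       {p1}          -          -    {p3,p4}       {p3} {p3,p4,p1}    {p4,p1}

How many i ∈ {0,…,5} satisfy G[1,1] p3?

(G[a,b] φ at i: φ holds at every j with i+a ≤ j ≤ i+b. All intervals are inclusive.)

Evaluate at each i in [0,5]:
  i=0: ✗ (fails at j=1)
  i=1: ✗ (fails at j=2)
  i=2: ✓ (all of [3,3])
  i=3: ✓ (all of [4,4])
  i=4: ✓ (all of [5,5])
  i=5: ✗ (fails at j=6)
Positions where it holds: {2, 3, 4} → 3.

3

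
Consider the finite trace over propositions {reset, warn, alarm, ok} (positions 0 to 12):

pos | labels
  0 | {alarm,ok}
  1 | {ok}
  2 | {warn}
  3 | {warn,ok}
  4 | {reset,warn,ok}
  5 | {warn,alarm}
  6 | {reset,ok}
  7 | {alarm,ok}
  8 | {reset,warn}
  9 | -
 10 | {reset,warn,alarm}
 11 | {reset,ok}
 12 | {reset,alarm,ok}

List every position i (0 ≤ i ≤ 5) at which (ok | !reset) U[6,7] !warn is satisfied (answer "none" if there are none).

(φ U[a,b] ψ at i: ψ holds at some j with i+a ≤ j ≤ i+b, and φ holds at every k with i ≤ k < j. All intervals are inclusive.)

Evaluate at each i in [0,5]:
  i=0: ✓ (rhs at j=6; lhs holds on [0,5])
  i=1: ✓ (rhs at j=7; lhs holds on [1,6])
  i=2: ✗ (lhs fails at k=8 before rhs at j=9)
  i=3: ✗ (lhs fails at k=8 before rhs at j=9)
  i=4: ✗ (lhs fails at k=8 before rhs at j=11)
  i=5: ✗ (lhs fails at k=8 before rhs at j=11)

0, 1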